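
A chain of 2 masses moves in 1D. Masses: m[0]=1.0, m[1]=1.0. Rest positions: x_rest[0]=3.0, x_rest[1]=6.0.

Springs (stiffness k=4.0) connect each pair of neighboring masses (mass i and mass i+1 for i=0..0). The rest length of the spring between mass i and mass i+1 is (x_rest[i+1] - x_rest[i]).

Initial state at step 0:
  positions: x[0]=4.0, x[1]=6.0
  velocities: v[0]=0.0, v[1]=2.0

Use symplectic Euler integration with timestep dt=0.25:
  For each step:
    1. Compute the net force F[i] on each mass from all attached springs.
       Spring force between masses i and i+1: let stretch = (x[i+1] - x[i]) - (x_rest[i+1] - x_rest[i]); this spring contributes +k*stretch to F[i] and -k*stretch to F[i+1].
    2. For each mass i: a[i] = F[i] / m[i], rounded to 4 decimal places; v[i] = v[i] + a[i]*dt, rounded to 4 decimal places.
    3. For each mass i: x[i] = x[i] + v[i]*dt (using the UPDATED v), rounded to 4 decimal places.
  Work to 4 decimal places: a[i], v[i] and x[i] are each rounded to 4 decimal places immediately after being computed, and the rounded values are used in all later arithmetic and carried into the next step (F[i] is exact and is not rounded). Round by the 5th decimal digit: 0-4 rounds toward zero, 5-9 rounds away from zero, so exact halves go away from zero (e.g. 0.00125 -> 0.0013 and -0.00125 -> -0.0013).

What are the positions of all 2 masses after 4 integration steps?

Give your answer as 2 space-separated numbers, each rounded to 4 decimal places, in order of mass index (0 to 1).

Answer: 3.8750 8.1250

Derivation:
Step 0: x=[4.0000 6.0000] v=[0.0000 2.0000]
Step 1: x=[3.7500 6.7500] v=[-1.0000 3.0000]
Step 2: x=[3.5000 7.5000] v=[-1.0000 3.0000]
Step 3: x=[3.5000 8.0000] v=[0.0000 2.0000]
Step 4: x=[3.8750 8.1250] v=[1.5000 0.5000]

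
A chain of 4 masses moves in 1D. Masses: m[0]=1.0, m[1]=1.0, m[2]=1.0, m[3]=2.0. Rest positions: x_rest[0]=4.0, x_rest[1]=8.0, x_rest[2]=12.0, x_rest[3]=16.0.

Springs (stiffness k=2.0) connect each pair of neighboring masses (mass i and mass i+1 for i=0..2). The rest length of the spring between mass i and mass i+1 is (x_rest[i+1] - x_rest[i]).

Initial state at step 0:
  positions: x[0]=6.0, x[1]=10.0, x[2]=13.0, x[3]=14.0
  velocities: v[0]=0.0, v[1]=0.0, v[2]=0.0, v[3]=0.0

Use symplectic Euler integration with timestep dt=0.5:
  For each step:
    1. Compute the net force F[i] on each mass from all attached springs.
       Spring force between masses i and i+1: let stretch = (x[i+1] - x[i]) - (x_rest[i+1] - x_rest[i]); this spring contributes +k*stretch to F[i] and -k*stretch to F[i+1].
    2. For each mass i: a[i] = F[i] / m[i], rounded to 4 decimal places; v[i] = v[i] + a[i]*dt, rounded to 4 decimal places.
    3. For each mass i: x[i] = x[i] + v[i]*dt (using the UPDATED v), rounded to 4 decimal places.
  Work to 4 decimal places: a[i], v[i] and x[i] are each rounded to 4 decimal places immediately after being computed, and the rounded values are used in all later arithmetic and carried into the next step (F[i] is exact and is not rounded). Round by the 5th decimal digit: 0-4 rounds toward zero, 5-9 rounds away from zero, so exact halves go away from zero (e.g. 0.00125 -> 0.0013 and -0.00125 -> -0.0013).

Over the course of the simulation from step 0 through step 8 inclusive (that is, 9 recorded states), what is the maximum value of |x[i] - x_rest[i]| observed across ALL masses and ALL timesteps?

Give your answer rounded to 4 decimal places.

Answer: 3.2831

Derivation:
Step 0: x=[6.0000 10.0000 13.0000 14.0000] v=[0.0000 0.0000 0.0000 0.0000]
Step 1: x=[6.0000 9.5000 12.0000 14.7500] v=[0.0000 -1.0000 -2.0000 1.5000]
Step 2: x=[5.7500 8.5000 11.1250 15.8125] v=[-0.5000 -2.0000 -1.7500 2.1250]
Step 3: x=[4.8750 7.4375 11.2813 16.7032] v=[-1.7500 -2.1250 0.3125 1.7813]
Step 4: x=[3.2813 7.0157 12.2266 17.2384] v=[-3.1875 -0.8437 1.8906 1.0704]
Step 5: x=[1.5548 7.3321 13.0724 17.5207] v=[-3.4531 0.6328 1.6915 0.5645]
Step 6: x=[0.7169 7.6300 13.2722 17.6909] v=[-1.6758 0.5958 0.3995 0.3404]
Step 7: x=[1.3356 7.2925 12.8602 17.7565] v=[1.2373 -0.6751 -0.8240 0.1311]
Step 8: x=[2.9327 6.7604 12.1125 17.5980] v=[3.1942 -1.0643 -1.4954 -0.3171]
Max displacement = 3.2831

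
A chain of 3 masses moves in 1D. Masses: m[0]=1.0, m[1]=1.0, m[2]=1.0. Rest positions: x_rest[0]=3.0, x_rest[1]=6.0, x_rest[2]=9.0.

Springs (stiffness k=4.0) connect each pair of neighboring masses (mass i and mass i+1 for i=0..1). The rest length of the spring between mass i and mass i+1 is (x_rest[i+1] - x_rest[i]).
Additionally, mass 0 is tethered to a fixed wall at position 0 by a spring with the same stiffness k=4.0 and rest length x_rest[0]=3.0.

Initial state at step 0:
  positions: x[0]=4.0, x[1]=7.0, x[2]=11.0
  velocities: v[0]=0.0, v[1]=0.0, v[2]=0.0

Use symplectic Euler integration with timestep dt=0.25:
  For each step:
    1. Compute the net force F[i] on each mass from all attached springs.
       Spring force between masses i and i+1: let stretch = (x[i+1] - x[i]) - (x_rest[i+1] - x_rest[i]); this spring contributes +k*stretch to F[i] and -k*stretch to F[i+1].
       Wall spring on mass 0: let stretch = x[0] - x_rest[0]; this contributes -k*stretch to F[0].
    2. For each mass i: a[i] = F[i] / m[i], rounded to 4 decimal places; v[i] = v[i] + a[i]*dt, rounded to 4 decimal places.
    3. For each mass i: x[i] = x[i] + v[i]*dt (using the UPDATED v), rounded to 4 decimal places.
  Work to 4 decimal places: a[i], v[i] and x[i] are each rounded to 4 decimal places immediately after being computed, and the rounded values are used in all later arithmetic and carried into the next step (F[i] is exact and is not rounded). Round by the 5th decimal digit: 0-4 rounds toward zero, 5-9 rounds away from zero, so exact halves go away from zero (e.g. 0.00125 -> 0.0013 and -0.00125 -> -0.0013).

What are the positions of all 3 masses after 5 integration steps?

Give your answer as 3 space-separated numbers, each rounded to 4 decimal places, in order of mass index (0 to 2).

Step 0: x=[4.0000 7.0000 11.0000] v=[0.0000 0.0000 0.0000]
Step 1: x=[3.7500 7.2500 10.7500] v=[-1.0000 1.0000 -1.0000]
Step 2: x=[3.4375 7.5000 10.3750] v=[-1.2500 1.0000 -1.5000]
Step 3: x=[3.2813 7.4531 10.0313] v=[-0.6250 -0.1875 -1.3750]
Step 4: x=[3.3477 7.0078 9.7930] v=[0.2655 -1.7811 -0.9532]
Step 5: x=[3.4922 6.3438 9.6084] v=[0.5779 -2.6560 -0.7384]

Answer: 3.4922 6.3438 9.6084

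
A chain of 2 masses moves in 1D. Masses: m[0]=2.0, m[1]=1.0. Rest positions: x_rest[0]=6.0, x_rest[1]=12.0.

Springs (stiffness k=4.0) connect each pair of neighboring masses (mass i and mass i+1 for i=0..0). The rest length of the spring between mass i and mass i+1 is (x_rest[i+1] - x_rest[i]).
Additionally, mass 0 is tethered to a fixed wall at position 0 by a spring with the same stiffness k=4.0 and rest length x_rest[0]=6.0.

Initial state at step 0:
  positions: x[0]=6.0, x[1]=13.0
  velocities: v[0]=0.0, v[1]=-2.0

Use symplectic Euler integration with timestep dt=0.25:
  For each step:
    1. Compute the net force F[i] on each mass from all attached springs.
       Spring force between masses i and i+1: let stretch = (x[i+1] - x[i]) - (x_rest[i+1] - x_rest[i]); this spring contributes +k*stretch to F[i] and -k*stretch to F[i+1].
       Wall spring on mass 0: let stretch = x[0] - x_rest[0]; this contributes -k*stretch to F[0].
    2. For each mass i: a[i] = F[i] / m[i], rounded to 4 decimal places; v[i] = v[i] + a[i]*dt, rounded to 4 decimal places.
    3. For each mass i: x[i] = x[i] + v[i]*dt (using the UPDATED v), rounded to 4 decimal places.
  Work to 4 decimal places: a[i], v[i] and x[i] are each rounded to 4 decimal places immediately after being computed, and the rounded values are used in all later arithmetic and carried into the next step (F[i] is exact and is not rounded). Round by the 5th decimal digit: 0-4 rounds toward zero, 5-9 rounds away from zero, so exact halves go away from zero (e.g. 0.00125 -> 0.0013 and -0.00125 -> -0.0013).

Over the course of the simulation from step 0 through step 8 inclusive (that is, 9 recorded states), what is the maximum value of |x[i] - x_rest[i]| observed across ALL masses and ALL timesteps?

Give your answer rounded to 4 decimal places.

Answer: 1.3622

Derivation:
Step 0: x=[6.0000 13.0000] v=[0.0000 -2.0000]
Step 1: x=[6.1250 12.2500] v=[0.5000 -3.0000]
Step 2: x=[6.2500 11.4688] v=[0.5000 -3.1250]
Step 3: x=[6.2461 10.8829] v=[-0.0156 -2.3438]
Step 4: x=[6.0410 10.6378] v=[-0.8203 -0.9806]
Step 5: x=[5.6554 10.7435] v=[-1.5424 0.4226]
Step 6: x=[5.1989 11.0771] v=[-1.8261 1.3345]
Step 7: x=[4.8273 11.4412] v=[-1.4865 1.4563]
Step 8: x=[4.6790 11.6518] v=[-0.5932 0.8424]
Max displacement = 1.3622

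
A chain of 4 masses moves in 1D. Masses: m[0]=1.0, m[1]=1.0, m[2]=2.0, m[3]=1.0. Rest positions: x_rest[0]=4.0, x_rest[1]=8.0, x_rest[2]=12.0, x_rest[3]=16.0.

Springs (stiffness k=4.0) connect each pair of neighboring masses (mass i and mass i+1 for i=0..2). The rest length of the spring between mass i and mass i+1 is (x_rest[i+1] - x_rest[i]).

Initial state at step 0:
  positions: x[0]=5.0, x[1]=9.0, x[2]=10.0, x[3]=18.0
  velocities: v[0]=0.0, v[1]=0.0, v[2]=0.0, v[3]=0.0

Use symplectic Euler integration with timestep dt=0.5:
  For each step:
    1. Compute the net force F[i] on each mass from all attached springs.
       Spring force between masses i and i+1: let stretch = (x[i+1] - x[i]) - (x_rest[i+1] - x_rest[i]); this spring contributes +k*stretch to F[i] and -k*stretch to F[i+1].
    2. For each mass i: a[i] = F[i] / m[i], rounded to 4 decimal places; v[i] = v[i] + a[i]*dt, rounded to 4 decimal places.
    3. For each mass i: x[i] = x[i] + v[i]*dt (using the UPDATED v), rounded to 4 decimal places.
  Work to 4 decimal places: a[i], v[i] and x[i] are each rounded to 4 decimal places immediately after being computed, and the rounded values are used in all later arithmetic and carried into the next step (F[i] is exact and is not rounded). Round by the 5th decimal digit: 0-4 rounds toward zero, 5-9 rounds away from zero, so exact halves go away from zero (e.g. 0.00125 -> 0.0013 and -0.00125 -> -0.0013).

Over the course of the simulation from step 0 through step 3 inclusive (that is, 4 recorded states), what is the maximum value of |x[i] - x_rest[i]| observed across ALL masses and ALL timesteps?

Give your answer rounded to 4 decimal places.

Step 0: x=[5.0000 9.0000 10.0000 18.0000] v=[0.0000 0.0000 0.0000 0.0000]
Step 1: x=[5.0000 6.0000 13.5000 14.0000] v=[0.0000 -6.0000 7.0000 -8.0000]
Step 2: x=[2.0000 9.5000 13.5000 13.5000] v=[-6.0000 7.0000 0.0000 -1.0000]
Step 3: x=[2.5000 9.5000 11.5000 17.0000] v=[1.0000 0.0000 -4.0000 7.0000]
Max displacement = 2.5000

Answer: 2.5000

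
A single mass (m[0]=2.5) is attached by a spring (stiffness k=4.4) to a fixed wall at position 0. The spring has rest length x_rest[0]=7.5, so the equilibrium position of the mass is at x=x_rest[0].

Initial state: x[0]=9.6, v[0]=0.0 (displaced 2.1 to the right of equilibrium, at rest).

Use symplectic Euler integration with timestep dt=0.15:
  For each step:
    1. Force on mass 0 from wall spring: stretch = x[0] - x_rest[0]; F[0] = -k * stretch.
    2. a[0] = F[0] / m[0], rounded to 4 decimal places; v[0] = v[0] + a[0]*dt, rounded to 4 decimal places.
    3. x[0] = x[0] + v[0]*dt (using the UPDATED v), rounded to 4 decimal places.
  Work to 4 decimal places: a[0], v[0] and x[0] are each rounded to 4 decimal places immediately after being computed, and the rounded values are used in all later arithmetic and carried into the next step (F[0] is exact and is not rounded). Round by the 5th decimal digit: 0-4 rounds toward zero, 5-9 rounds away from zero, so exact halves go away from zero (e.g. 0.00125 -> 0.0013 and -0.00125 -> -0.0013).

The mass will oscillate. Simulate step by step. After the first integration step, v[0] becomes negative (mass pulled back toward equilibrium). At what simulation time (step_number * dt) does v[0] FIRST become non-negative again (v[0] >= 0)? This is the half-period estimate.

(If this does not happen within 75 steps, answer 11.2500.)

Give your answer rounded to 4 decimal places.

Step 0: x=[9.6000] v=[0.0000]
Step 1: x=[9.5168] v=[-0.5544]
Step 2: x=[9.3538] v=[-1.0868]
Step 3: x=[9.1174] v=[-1.5762]
Step 4: x=[8.8169] v=[-2.0032]
Step 5: x=[8.4643] v=[-2.3509]
Step 6: x=[8.0735] v=[-2.6055]
Step 7: x=[7.6600] v=[-2.7569]
Step 8: x=[7.2401] v=[-2.7991]
Step 9: x=[6.8305] v=[-2.7305]
Step 10: x=[6.4474] v=[-2.5538]
Step 11: x=[6.1060] v=[-2.2759]
Step 12: x=[5.8198] v=[-1.9079]
Step 13: x=[5.6002] v=[-1.4643]
Step 14: x=[5.4558] v=[-0.9628]
Step 15: x=[5.3923] v=[-0.4231]
Step 16: x=[5.4123] v=[0.1333]
First v>=0 after going negative at step 16, time=2.4000

Answer: 2.4000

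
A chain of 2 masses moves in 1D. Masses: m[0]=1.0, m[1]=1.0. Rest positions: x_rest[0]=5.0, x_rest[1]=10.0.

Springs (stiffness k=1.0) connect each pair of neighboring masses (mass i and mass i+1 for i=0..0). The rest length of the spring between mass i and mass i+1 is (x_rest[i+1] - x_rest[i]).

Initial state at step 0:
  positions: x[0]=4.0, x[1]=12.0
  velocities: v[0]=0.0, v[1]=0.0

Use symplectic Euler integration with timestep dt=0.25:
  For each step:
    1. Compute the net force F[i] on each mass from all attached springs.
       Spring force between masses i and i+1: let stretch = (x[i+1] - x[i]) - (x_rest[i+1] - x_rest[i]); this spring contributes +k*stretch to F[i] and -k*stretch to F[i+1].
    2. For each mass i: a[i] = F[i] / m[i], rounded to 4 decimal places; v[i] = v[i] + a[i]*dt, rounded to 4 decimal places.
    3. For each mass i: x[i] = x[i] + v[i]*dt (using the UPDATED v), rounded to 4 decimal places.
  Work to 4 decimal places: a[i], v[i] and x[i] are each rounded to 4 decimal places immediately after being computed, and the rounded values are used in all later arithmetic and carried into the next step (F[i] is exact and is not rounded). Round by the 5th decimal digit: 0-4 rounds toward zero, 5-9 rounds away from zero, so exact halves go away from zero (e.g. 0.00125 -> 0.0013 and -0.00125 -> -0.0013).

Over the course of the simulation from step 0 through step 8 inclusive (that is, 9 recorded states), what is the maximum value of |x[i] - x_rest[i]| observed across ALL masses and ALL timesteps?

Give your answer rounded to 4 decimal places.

Step 0: x=[4.0000 12.0000] v=[0.0000 0.0000]
Step 1: x=[4.1875 11.8125] v=[0.7500 -0.7500]
Step 2: x=[4.5391 11.4609] v=[1.4063 -1.4063]
Step 3: x=[5.0108 10.9892] v=[1.8868 -1.8868]
Step 4: x=[5.5437 10.4564] v=[2.1314 -2.1314]
Step 5: x=[6.0711 9.9290] v=[2.1096 -2.1096]
Step 6: x=[6.5271 9.4730] v=[1.8241 -1.8241]
Step 7: x=[6.8548 9.1454] v=[1.3106 -1.3106]
Step 8: x=[7.0131 8.9871] v=[0.6333 -0.6333]
Max displacement = 2.0131

Answer: 2.0131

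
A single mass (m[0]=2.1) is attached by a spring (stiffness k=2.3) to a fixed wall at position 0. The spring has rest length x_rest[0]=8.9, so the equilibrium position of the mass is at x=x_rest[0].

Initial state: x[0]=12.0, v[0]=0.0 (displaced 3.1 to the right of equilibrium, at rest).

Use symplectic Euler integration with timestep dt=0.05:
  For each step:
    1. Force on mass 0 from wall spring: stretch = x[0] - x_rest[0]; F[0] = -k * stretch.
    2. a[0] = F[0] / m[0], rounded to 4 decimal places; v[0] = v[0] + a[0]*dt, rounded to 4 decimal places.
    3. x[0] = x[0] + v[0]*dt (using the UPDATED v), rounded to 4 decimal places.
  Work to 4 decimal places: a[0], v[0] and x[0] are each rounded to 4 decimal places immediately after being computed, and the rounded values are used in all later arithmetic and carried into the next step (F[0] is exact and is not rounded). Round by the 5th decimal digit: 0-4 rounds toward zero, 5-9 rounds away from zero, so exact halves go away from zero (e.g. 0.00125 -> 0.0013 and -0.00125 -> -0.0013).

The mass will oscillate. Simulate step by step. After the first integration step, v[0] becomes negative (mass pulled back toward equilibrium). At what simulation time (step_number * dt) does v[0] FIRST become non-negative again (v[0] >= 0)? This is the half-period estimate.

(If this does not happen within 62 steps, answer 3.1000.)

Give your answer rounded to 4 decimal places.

Step 0: x=[12.0000] v=[0.0000]
Step 1: x=[11.9915] v=[-0.1698]
Step 2: x=[11.9745] v=[-0.3391]
Step 3: x=[11.9491] v=[-0.5075]
Step 4: x=[11.9154] v=[-0.6745]
Step 5: x=[11.8734] v=[-0.8396]
Step 6: x=[11.8233] v=[-1.0024]
Step 7: x=[11.7652] v=[-1.1625]
Step 8: x=[11.6992] v=[-1.3194]
Step 9: x=[11.6256] v=[-1.4727]
Step 10: x=[11.5445] v=[-1.6220]
Step 11: x=[11.4562] v=[-1.7668]
Step 12: x=[11.3609] v=[-1.9068]
Step 13: x=[11.2588] v=[-2.0416]
Step 14: x=[11.1503] v=[-2.1708]
Step 15: x=[11.0356] v=[-2.2940]
Step 16: x=[10.9151] v=[-2.4110]
Step 17: x=[10.7890] v=[-2.5214]
Step 18: x=[10.6578] v=[-2.6248]
Step 19: x=[10.5217] v=[-2.7211]
Step 20: x=[10.3812] v=[-2.8099]
Step 21: x=[10.2367] v=[-2.8910]
Step 22: x=[10.0885] v=[-2.9642]
Step 23: x=[9.9370] v=[-3.0293]
Step 24: x=[9.7827] v=[-3.0861]
Step 25: x=[9.6260] v=[-3.1344]
Step 26: x=[9.4673] v=[-3.1742]
Step 27: x=[9.3070] v=[-3.2053]
Step 28: x=[9.1456] v=[-3.2276]
Step 29: x=[8.9835] v=[-3.2411]
Step 30: x=[8.8212] v=[-3.2457]
Step 31: x=[8.6591] v=[-3.2414]
Step 32: x=[8.4977] v=[-3.2282]
Step 33: x=[8.3374] v=[-3.2062]
Step 34: x=[8.1786] v=[-3.1754]
Step 35: x=[8.0218] v=[-3.1359]
Step 36: x=[7.8674] v=[-3.0878]
Step 37: x=[7.7158] v=[-3.0313]
Step 38: x=[7.5675] v=[-2.9665]
Step 39: x=[7.4228] v=[-2.8935]
Step 40: x=[7.2822] v=[-2.8126]
Step 41: x=[7.1460] v=[-2.7240]
Step 42: x=[7.0146] v=[-2.6280]
Step 43: x=[6.8884] v=[-2.5248]
Step 44: x=[6.7677] v=[-2.4146]
Step 45: x=[6.6528] v=[-2.2978]
Step 46: x=[6.5441] v=[-2.1747]
Step 47: x=[6.4418] v=[-2.0457]
Step 48: x=[6.3462] v=[-1.9111]
Step 49: x=[6.2576] v=[-1.7713]
Step 50: x=[6.1763] v=[-1.6266]
Step 51: x=[6.1024] v=[-1.4774]
Step 52: x=[6.0362] v=[-1.3242]
Step 53: x=[5.9778] v=[-1.1674]
Step 54: x=[5.9274] v=[-1.0074]
Step 55: x=[5.8852] v=[-0.8446]
Step 56: x=[5.8512] v=[-0.6795]
Step 57: x=[5.8256] v=[-0.5125]
Step 58: x=[5.8084] v=[-0.3441]
Step 59: x=[5.7997] v=[-0.1748]
Step 60: x=[5.7995] v=[-0.0050]
Step 61: x=[5.8077] v=[0.1648]
First v>=0 after going negative at step 61, time=3.0500

Answer: 3.0500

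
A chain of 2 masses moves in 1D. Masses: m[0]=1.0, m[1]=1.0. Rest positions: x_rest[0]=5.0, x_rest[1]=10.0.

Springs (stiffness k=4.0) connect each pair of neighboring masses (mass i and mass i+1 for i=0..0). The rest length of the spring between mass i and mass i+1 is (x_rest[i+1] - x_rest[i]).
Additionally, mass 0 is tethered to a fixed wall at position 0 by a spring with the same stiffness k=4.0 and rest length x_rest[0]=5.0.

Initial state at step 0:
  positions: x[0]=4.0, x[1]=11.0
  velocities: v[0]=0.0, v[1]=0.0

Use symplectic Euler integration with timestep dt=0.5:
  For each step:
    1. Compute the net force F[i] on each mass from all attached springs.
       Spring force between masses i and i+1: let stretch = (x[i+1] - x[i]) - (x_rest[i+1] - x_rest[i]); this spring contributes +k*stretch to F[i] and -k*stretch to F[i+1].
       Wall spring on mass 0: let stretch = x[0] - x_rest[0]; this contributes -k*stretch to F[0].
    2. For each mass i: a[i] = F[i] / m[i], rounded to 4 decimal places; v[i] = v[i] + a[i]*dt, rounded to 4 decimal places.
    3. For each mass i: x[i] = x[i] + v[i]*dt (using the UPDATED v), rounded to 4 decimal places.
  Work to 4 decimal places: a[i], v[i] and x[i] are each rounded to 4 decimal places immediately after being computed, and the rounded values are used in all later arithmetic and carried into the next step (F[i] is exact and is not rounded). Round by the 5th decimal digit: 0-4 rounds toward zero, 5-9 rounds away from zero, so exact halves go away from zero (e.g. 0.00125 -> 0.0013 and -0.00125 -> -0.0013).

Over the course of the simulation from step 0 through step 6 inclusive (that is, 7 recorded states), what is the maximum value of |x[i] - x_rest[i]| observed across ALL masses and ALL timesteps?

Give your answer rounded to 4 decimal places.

Step 0: x=[4.0000 11.0000] v=[0.0000 0.0000]
Step 1: x=[7.0000 9.0000] v=[6.0000 -4.0000]
Step 2: x=[5.0000 10.0000] v=[-4.0000 2.0000]
Step 3: x=[3.0000 11.0000] v=[-4.0000 2.0000]
Step 4: x=[6.0000 9.0000] v=[6.0000 -4.0000]
Step 5: x=[6.0000 9.0000] v=[0.0000 0.0000]
Step 6: x=[3.0000 11.0000] v=[-6.0000 4.0000]
Max displacement = 2.0000

Answer: 2.0000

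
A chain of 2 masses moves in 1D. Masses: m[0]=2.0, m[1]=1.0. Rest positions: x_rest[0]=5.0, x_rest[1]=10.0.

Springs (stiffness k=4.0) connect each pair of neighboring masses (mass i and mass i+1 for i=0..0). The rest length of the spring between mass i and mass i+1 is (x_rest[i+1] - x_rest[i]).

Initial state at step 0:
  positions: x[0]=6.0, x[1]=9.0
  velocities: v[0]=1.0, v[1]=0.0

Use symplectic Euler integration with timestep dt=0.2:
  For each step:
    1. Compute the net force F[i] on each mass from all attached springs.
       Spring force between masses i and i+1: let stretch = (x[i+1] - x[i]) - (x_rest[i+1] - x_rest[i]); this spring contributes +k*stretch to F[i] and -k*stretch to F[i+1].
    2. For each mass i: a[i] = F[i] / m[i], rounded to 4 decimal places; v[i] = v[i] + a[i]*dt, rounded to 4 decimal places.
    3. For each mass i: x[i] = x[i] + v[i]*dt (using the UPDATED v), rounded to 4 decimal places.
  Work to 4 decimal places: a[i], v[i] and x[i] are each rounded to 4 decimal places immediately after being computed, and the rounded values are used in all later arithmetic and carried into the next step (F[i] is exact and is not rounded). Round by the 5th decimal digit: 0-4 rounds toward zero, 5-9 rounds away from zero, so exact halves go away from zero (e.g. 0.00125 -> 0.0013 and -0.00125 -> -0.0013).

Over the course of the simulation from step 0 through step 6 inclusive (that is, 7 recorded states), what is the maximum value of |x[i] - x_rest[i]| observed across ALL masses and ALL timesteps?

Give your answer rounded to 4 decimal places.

Step 0: x=[6.0000 9.0000] v=[1.0000 0.0000]
Step 1: x=[6.0400 9.3200] v=[0.2000 1.6000]
Step 2: x=[5.9424 9.9152] v=[-0.4880 2.9760]
Step 3: x=[5.7626 10.6748] v=[-0.8989 3.7978]
Step 4: x=[5.5758 11.4484] v=[-0.9340 3.8680]
Step 5: x=[5.4588 12.0824] v=[-0.5850 3.1699]
Step 6: x=[5.4717 12.4566] v=[0.0644 1.8710]
Max displacement = 2.4566

Answer: 2.4566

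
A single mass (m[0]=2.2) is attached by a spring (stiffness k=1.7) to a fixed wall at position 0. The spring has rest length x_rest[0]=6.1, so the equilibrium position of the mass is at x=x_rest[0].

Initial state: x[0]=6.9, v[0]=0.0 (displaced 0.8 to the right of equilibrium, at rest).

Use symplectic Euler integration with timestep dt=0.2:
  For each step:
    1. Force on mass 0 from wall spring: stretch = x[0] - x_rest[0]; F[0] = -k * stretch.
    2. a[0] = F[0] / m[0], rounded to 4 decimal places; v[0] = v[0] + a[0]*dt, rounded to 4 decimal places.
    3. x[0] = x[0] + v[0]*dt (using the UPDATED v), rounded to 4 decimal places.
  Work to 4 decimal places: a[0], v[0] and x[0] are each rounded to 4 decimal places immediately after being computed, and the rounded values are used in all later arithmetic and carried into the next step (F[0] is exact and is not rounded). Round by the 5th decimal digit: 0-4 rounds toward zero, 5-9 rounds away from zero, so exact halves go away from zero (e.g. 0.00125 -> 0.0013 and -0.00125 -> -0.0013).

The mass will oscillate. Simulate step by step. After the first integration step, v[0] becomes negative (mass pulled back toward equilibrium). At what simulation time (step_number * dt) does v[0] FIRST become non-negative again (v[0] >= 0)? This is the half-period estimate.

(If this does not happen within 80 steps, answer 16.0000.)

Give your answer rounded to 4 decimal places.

Step 0: x=[6.9000] v=[0.0000]
Step 1: x=[6.8753] v=[-0.1236]
Step 2: x=[6.8266] v=[-0.2434]
Step 3: x=[6.7555] v=[-0.3557]
Step 4: x=[6.6641] v=[-0.4570]
Step 5: x=[6.5553] v=[-0.5442]
Step 6: x=[6.4324] v=[-0.6146]
Step 7: x=[6.2992] v=[-0.6660]
Step 8: x=[6.1598] v=[-0.6968]
Step 9: x=[6.0186] v=[-0.7060]
Step 10: x=[5.8799] v=[-0.6934]
Step 11: x=[5.7480] v=[-0.6594]
Step 12: x=[5.6270] v=[-0.6050]
Step 13: x=[5.5206] v=[-0.5319]
Step 14: x=[5.4321] v=[-0.4424]
Step 15: x=[5.3643] v=[-0.3392]
Step 16: x=[5.3192] v=[-0.2255]
Step 17: x=[5.2982] v=[-0.1048]
Step 18: x=[5.3020] v=[0.0191]
First v>=0 after going negative at step 18, time=3.6000

Answer: 3.6000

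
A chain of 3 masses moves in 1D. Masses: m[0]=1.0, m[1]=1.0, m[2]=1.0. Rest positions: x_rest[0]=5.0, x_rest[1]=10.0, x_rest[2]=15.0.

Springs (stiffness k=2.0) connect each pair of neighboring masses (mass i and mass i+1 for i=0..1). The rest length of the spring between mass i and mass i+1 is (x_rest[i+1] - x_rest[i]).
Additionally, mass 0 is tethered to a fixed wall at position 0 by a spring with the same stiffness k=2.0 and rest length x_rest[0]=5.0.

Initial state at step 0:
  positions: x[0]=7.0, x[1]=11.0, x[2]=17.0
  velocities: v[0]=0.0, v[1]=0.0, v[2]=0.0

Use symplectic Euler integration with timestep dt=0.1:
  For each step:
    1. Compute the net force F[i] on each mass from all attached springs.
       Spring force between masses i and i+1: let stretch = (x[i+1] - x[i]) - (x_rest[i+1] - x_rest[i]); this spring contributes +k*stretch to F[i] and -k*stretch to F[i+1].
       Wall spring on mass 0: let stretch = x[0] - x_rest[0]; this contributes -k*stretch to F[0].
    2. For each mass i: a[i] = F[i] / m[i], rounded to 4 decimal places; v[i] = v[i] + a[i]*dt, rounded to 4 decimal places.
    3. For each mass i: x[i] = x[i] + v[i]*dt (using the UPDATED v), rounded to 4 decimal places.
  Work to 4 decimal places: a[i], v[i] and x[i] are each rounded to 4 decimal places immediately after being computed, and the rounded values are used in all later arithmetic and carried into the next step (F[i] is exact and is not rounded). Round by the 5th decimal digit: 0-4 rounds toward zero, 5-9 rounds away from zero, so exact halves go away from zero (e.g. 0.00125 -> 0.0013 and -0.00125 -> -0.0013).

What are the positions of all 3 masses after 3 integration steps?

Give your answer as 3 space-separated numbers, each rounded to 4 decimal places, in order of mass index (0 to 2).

Step 0: x=[7.0000 11.0000 17.0000] v=[0.0000 0.0000 0.0000]
Step 1: x=[6.9400 11.0400 16.9800] v=[-0.6000 0.4000 -0.2000]
Step 2: x=[6.8232 11.1168 16.9412] v=[-1.1680 0.7680 -0.3880]
Step 3: x=[6.6558 11.2242 16.8859] v=[-1.6739 1.0742 -0.5529]

Answer: 6.6558 11.2242 16.8859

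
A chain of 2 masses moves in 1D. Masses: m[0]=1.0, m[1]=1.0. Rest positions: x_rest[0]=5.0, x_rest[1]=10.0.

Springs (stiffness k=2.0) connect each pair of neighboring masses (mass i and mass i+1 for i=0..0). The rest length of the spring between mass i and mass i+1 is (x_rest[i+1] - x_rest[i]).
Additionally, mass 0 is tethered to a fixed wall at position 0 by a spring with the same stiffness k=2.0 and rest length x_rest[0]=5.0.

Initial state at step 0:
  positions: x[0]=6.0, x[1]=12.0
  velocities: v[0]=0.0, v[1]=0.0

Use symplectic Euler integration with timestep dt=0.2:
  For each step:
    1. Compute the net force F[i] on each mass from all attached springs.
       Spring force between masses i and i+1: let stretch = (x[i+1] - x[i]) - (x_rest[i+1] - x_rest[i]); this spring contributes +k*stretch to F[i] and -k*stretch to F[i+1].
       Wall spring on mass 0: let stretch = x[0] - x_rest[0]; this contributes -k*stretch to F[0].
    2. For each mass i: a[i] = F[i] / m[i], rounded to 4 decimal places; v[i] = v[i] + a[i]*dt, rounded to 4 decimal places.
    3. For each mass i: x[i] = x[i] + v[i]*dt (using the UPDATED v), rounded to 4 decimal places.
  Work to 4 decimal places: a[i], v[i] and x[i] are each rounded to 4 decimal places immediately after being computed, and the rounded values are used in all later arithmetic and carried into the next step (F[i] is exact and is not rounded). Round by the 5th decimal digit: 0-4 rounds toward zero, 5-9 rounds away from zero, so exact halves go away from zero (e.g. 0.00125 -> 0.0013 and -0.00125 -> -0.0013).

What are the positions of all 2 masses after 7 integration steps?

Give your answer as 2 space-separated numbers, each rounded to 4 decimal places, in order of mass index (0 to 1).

Step 0: x=[6.0000 12.0000] v=[0.0000 0.0000]
Step 1: x=[6.0000 11.9200] v=[0.0000 -0.4000]
Step 2: x=[5.9936 11.7664] v=[-0.0320 -0.7680]
Step 3: x=[5.9695 11.5510] v=[-0.1203 -1.0771]
Step 4: x=[5.9144 11.2891] v=[-0.2755 -1.3097]
Step 5: x=[5.8161 10.9972] v=[-0.4914 -1.4596]
Step 6: x=[5.6670 10.6908] v=[-0.7454 -1.5320]
Step 7: x=[5.4665 10.3825] v=[-1.0027 -1.5415]

Answer: 5.4665 10.3825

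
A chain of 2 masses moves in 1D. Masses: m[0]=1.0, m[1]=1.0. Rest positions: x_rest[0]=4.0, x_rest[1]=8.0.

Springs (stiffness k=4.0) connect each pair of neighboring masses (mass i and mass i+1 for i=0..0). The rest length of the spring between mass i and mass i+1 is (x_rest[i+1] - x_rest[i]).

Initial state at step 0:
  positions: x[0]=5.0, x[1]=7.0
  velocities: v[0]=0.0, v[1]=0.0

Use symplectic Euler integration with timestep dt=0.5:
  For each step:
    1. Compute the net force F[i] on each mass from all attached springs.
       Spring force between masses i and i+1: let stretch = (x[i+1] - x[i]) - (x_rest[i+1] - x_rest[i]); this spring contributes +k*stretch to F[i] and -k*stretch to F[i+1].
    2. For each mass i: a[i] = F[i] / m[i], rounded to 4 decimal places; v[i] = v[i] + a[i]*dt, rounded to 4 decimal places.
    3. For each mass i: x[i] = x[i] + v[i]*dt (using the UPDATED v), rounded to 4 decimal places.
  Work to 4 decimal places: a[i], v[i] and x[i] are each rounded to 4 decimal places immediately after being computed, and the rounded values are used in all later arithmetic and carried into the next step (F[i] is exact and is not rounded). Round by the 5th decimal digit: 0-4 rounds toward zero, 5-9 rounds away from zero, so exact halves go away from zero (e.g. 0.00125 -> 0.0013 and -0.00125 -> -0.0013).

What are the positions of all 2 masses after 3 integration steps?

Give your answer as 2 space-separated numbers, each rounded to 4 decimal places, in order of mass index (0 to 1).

Step 0: x=[5.0000 7.0000] v=[0.0000 0.0000]
Step 1: x=[3.0000 9.0000] v=[-4.0000 4.0000]
Step 2: x=[3.0000 9.0000] v=[0.0000 0.0000]
Step 3: x=[5.0000 7.0000] v=[4.0000 -4.0000]

Answer: 5.0000 7.0000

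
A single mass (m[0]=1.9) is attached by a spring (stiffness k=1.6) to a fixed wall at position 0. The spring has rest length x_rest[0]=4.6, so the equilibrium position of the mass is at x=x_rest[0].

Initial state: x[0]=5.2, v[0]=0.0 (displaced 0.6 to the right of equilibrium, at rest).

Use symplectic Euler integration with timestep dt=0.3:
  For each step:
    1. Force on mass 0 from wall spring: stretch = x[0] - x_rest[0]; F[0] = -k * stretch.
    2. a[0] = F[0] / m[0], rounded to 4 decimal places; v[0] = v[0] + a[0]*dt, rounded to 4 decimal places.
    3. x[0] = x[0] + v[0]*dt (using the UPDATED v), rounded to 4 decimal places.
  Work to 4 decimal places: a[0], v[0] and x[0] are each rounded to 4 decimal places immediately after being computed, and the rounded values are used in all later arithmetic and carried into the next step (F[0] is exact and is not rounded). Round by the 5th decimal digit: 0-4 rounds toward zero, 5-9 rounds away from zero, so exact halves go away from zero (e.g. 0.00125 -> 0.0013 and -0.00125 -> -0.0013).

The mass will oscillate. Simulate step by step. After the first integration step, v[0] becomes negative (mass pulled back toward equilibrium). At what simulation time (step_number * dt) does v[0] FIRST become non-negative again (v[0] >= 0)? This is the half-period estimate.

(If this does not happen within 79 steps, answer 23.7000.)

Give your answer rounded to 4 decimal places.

Step 0: x=[5.2000] v=[0.0000]
Step 1: x=[5.1545] v=[-0.1516]
Step 2: x=[5.0670] v=[-0.2917]
Step 3: x=[4.9441] v=[-0.4097]
Step 4: x=[4.7951] v=[-0.4966]
Step 5: x=[4.6313] v=[-0.5459]
Step 6: x=[4.4652] v=[-0.5538]
Step 7: x=[4.3093] v=[-0.5198]
Step 8: x=[4.1754] v=[-0.4464]
Step 9: x=[4.0737] v=[-0.3391]
Step 10: x=[4.0119] v=[-0.2061]
Step 11: x=[3.9947] v=[-0.0575]
Step 12: x=[4.0233] v=[0.0954]
First v>=0 after going negative at step 12, time=3.6000

Answer: 3.6000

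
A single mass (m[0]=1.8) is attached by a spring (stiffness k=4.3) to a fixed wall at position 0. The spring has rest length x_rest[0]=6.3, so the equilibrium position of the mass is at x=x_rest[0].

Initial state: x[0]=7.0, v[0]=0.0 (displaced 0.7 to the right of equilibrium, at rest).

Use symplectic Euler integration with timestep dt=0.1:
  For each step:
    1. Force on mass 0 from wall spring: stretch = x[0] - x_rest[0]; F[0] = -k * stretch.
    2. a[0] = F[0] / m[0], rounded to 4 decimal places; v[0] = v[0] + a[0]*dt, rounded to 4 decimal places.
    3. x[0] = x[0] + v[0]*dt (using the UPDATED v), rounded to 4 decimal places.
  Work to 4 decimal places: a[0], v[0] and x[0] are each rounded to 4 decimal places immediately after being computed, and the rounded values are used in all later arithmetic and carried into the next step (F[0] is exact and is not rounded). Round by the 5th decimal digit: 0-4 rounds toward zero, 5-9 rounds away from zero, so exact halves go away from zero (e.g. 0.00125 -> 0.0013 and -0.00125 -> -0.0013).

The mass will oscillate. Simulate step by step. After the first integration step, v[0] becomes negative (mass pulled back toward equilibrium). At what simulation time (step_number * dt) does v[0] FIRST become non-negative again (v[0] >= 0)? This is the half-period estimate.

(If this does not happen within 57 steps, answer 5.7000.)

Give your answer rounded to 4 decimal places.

Step 0: x=[7.0000] v=[0.0000]
Step 1: x=[6.9833] v=[-0.1672]
Step 2: x=[6.9503] v=[-0.3304]
Step 3: x=[6.9017] v=[-0.4858]
Step 4: x=[6.8388] v=[-0.6295]
Step 5: x=[6.7630] v=[-0.7582]
Step 6: x=[6.6761] v=[-0.8688]
Step 7: x=[6.5802] v=[-0.9587]
Step 8: x=[6.4776] v=[-1.0256]
Step 9: x=[6.3708] v=[-1.0680]
Step 10: x=[6.2623] v=[-1.0849]
Step 11: x=[6.1547] v=[-1.0759]
Step 12: x=[6.0506] v=[-1.0412]
Step 13: x=[5.9524] v=[-0.9816]
Step 14: x=[5.8625] v=[-0.8986]
Step 15: x=[5.7831] v=[-0.7941]
Step 16: x=[5.7160] v=[-0.6706]
Step 17: x=[5.6629] v=[-0.5311]
Step 18: x=[5.6250] v=[-0.3789]
Step 19: x=[5.6032] v=[-0.2177]
Step 20: x=[5.5981] v=[-0.0512]
Step 21: x=[5.6098] v=[0.1165]
First v>=0 after going negative at step 21, time=2.1000

Answer: 2.1000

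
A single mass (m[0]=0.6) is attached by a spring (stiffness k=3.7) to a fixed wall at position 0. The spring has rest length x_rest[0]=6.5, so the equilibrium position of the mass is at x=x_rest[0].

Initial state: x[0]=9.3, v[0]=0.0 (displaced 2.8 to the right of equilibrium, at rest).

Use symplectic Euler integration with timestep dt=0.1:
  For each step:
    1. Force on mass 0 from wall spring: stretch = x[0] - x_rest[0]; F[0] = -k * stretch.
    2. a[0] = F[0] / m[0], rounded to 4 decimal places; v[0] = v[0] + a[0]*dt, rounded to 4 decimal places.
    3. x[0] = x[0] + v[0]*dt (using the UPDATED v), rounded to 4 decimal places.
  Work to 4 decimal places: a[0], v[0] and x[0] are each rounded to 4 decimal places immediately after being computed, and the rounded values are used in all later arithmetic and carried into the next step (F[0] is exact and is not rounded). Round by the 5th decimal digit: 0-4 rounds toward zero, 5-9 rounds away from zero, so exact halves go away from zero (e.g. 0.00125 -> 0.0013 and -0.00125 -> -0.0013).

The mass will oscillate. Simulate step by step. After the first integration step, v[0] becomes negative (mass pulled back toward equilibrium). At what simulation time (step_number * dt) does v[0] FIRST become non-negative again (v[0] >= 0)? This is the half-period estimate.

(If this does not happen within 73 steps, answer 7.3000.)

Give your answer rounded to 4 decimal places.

Answer: 1.3000

Derivation:
Step 0: x=[9.3000] v=[0.0000]
Step 1: x=[9.1273] v=[-1.7267]
Step 2: x=[8.7926] v=[-3.3469]
Step 3: x=[8.3165] v=[-4.7607]
Step 4: x=[7.7284] v=[-5.8809]
Step 5: x=[7.0646] v=[-6.6384]
Step 6: x=[6.3659] v=[-6.9866]
Step 7: x=[5.6755] v=[-6.9039]
Step 8: x=[5.0360] v=[-6.3955]
Step 9: x=[4.4867] v=[-5.4927]
Step 10: x=[4.0616] v=[-4.2512]
Step 11: x=[3.7869] v=[-2.7475]
Step 12: x=[3.6795] v=[-1.0744]
Step 13: x=[3.7460] v=[0.6649]
First v>=0 after going negative at step 13, time=1.3000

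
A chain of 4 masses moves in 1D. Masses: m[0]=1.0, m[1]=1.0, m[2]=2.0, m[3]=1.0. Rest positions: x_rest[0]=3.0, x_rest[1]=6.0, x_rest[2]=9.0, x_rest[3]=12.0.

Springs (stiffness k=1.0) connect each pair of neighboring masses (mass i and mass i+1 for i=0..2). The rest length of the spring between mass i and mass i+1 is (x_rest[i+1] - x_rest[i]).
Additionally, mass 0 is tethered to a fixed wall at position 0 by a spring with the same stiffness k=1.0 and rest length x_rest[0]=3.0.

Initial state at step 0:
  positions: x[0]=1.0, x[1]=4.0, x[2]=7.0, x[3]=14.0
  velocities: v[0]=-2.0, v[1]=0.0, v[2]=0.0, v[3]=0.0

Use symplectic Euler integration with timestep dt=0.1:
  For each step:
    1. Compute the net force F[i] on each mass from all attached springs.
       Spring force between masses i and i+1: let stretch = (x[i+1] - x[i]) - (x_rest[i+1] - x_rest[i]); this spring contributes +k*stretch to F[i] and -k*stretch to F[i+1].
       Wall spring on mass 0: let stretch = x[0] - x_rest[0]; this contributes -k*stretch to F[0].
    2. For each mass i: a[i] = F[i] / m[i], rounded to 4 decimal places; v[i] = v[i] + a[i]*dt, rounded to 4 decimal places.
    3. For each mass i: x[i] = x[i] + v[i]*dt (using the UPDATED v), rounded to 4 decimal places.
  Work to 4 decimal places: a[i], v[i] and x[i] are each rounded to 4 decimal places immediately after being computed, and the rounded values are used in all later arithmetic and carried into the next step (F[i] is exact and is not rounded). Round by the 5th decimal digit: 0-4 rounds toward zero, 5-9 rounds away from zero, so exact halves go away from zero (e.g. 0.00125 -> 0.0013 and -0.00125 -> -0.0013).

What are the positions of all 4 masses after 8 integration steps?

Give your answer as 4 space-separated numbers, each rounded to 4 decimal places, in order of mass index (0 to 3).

Answer: 0.3531 3.9283 7.6379 12.6814

Derivation:
Step 0: x=[1.0000 4.0000 7.0000 14.0000] v=[-2.0000 0.0000 0.0000 0.0000]
Step 1: x=[0.8200 4.0000 7.0200 13.9600] v=[-1.8000 0.0000 0.2000 -0.4000]
Step 2: x=[0.6636 3.9984 7.0596 13.8806] v=[-1.5640 -0.0160 0.3960 -0.7940]
Step 3: x=[0.5339 3.9941 7.1180 13.7630] v=[-1.2969 -0.0434 0.5840 -1.1761]
Step 4: x=[0.4335 3.9864 7.1940 13.6089] v=[-1.0043 -0.0770 0.7601 -1.5406]
Step 5: x=[0.3643 3.9753 7.2861 13.4207] v=[-0.6924 -0.1115 0.9205 -1.8821]
Step 6: x=[0.3275 3.9612 7.3923 13.2011] v=[-0.3677 -0.1415 1.0617 -2.1956]
Step 7: x=[0.3238 3.9450 7.5104 12.9535] v=[-0.0371 -0.1618 1.1806 -2.4765]
Step 8: x=[0.3531 3.9283 7.6379 12.6814] v=[0.2926 -0.1674 1.2745 -2.7208]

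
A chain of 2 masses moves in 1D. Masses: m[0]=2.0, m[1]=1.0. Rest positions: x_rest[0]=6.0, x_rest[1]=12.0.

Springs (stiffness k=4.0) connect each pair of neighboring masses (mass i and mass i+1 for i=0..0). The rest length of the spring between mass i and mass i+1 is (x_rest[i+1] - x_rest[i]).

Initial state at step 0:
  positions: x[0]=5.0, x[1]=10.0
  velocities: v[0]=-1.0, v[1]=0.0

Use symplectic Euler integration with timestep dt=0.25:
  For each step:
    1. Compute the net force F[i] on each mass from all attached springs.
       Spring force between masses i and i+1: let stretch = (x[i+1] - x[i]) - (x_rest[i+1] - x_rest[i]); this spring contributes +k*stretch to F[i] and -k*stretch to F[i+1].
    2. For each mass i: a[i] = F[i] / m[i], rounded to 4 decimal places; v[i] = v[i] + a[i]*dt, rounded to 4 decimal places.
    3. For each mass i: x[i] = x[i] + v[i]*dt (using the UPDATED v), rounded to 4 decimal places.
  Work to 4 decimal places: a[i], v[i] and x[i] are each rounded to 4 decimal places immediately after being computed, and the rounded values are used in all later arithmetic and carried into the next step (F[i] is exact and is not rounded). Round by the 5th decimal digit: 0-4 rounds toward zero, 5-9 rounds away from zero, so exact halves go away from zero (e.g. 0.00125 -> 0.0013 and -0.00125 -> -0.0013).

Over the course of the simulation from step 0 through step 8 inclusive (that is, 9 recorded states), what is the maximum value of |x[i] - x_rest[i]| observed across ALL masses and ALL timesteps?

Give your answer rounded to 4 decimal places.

Step 0: x=[5.0000 10.0000] v=[-1.0000 0.0000]
Step 1: x=[4.6250 10.2500] v=[-1.5000 1.0000]
Step 2: x=[4.2031 10.5938] v=[-1.6875 1.3750]
Step 3: x=[3.8301 10.8399] v=[-1.4922 0.9843]
Step 4: x=[3.5833 10.8335] v=[-0.9873 -0.0255]
Step 5: x=[3.4928 10.5146] v=[-0.3622 -1.2757]
Step 6: x=[3.5300 9.9402] v=[0.1487 -2.2975]
Step 7: x=[3.6185 9.2633] v=[0.3538 -2.7077]
Step 8: x=[3.6626 8.6752] v=[0.1762 -2.3525]
Max displacement = 3.3248

Answer: 3.3248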